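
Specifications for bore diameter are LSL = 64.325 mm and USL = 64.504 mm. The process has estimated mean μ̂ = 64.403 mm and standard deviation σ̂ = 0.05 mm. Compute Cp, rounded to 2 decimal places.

Cp = (USL − LSL) / (6σ̂) = (64.504 − 64.325) / (6 × 0.05) = 0.1790 / 0.3000 = 0.5967

0.60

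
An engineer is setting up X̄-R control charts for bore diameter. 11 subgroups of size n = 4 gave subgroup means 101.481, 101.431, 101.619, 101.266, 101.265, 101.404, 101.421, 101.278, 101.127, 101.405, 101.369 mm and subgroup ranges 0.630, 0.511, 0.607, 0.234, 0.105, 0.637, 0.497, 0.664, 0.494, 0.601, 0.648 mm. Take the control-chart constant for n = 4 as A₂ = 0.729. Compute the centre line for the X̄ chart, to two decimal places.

101.37

X̄̄ = (101.481 + 101.431 + 101.619 + 101.266 + 101.265 + 101.404 + 101.421 + 101.278 + 101.127 + 101.405 + 101.369) / 11 = 1115.0660 / 11 = 101.3696
CL = X̄̄ = 101.3696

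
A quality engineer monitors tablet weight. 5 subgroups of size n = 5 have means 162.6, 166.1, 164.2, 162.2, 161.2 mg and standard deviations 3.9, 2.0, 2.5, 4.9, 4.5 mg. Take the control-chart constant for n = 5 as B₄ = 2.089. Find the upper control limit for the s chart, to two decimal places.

s̄ = (3.9 + 2.0 + 2.5 + 4.9 + 4.5) / 5 = 3.5600
UCL_s = B₄·s̄ = 2.089 × 3.5600 = 7.4368

7.44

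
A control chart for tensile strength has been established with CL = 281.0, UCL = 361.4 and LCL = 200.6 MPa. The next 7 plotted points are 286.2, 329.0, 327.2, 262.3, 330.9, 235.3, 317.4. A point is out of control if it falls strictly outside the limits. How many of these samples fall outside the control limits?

0

All 7 points lie within [200.6, 361.4].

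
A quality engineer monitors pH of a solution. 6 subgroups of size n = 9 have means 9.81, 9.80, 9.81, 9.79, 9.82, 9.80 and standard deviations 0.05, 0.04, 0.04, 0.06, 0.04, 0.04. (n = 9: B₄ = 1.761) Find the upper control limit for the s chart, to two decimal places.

s̄ = (0.05 + 0.04 + 0.04 + 0.06 + 0.04 + 0.04) / 6 = 0.0450
UCL_s = B₄·s̄ = 1.761 × 0.0450 = 0.0792

0.08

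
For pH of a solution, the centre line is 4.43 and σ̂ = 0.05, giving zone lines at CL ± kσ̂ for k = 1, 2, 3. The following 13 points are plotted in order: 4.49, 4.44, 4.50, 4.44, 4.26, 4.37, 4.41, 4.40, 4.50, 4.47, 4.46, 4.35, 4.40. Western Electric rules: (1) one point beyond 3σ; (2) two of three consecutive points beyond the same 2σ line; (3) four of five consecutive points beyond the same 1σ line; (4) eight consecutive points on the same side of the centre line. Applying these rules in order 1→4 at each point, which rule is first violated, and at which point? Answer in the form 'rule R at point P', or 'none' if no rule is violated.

Zone of each point (C = within 1σ̂, B = 1σ̂–2σ̂, A = 2σ̂–3σ̂, * = beyond 3σ̂; sign = side of CL): 1:+B, 2:+C, 3:+B, 4:+C, 5:-*, 6:-B, 7:-C, 8:-C, 9:+B, 10:+C, 11:+C, 12:-B, 13:-C
Rule 1 (one point beyond the 3σ limits) is satisfied at point 5.

rule 1 at point 5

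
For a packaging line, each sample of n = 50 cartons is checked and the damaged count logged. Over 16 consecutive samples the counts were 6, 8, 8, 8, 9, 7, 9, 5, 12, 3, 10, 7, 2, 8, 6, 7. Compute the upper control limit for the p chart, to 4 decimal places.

p̄ = Σdᵢ / (k·n) = 115 / (16 × 50) = 0.14375
UCL = p̄ + 3·√(p̄(1−p̄)/n) = 0.14375 + 3 × √(0.14375×0.85625/50) = 0.14375 + 3 × 0.04962 = 0.29260

0.2926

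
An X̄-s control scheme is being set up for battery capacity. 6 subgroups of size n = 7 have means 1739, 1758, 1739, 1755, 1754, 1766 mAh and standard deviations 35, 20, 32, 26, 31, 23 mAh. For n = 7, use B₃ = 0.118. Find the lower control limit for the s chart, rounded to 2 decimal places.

3.28

s̄ = (35 + 20 + 32 + 26 + 31 + 23) / 6 = 27.8333
LCL_s = B₃·s̄ = 0.118 × 27.8333 = 3.2843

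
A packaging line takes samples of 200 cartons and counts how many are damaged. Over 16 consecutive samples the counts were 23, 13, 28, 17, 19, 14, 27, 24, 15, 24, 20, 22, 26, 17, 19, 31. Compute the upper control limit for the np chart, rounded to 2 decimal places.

p̄ = Σdᵢ / (k·n) = 339 / (16 × 200) = 0.10594
UCL = np̄ + 3·√(np̄(1−p̄)) = 21.1875 + 3 × √(21.1875×0.89406) = 21.1875 + 3 × 4.3523 = 34.2445

34.24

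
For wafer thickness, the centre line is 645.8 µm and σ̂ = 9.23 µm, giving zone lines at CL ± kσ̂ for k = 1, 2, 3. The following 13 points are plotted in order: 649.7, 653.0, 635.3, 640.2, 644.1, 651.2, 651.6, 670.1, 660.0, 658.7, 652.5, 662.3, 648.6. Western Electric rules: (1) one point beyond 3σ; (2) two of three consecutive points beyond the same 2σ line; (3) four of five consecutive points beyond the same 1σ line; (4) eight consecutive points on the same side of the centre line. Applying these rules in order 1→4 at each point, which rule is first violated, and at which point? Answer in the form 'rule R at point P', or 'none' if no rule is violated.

Zone of each point (C = within 1σ̂, B = 1σ̂–2σ̂, A = 2σ̂–3σ̂, * = beyond 3σ̂; sign = side of CL): 1:+C, 2:+C, 3:-B, 4:-C, 5:-C, 6:+C, 7:+C, 8:+A, 9:+B, 10:+B, 11:+C, 12:+B, 13:+C
Rule 3 (four of five consecutive points beyond the same 1σ limit) is satisfied at point 12.

rule 3 at point 12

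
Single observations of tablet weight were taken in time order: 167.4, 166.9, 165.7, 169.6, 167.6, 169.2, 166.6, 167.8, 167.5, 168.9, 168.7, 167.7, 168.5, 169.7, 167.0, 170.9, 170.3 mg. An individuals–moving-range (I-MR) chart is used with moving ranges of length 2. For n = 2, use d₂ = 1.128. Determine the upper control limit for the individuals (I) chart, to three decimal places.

172.408

X̄ = (167.4 + 166.9 + 165.7 + 169.6 + 167.6 + 169.2 + 166.6 + 167.8 + 167.5 + 168.9 + 168.7 + 167.7 + 168.5 + 169.7 + 167.0 + 170.9 + 170.3) / 17 = 168.2353
Moving ranges: 0.5, 1.2, 3.9, 2.0, 1.6, 2.6, 1.2, 0.3, 1.4, 0.2, 1.0, 0.8, 1.2, 2.7, 3.9, 0.6; M̄R̄ = 25.1000 / 16 = 1.5688
UCL = X̄ + 3·M̄R̄/d₂ = 168.2353 + 3 × 1.5688 / 1.128 = 172.4075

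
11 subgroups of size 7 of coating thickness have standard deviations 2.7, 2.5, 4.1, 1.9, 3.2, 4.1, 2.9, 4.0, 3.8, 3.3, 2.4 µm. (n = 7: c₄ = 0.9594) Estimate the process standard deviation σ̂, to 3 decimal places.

3.307

s̄ = (2.7 + 2.5 + 4.1 + 1.9 + 3.2 + 4.1 + 2.9 + 4.0 + 3.8 + 3.3 + 2.4) / 11 = 3.1727
σ̂ = s̄ / c₄ = 3.1727 / 0.9594 = 3.3070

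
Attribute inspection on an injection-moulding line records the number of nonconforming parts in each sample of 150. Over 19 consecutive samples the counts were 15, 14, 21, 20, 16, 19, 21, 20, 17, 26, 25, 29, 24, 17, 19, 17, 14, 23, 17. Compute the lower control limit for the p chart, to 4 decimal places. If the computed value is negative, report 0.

p̄ = Σdᵢ / (k·n) = 374 / (19 × 150) = 0.13123
LCL = p̄ − 3·√(p̄(1−p̄)/n) = 0.13123 − 3 × 0.02757 = 0.04852

0.0485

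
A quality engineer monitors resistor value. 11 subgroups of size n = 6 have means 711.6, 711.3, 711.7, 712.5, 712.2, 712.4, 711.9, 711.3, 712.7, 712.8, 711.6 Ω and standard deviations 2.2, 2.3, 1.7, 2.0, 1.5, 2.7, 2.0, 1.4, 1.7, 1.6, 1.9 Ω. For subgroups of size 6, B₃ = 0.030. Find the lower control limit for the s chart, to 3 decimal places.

s̄ = (2.2 + 2.3 + 1.7 + 2.0 + 1.5 + 2.7 + 2.0 + 1.4 + 1.7 + 1.6 + 1.9) / 11 = 1.9091
LCL_s = B₃·s̄ = 0.030 × 1.9091 = 0.0573

0.057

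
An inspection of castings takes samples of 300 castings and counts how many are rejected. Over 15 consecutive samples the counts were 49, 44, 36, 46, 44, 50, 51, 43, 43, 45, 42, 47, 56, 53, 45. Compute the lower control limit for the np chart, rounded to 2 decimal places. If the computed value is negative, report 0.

p̄ = Σdᵢ / (k·n) = 694 / (15 × 300) = 0.15422
LCL = np̄ − 3·√(np̄(1−p̄)) = 46.2667 − 3 × 6.2555 = 27.5002

27.50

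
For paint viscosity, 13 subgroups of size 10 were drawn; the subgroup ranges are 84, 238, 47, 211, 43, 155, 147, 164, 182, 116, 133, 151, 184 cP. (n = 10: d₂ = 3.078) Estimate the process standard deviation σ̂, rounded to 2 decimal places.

R̄ = (84 + 238 + 47 + 211 + 43 + 155 + 147 + 164 + 182 + 116 + 133 + 151 + 184) / 13 = 142.6923
σ̂ = R̄ / d₂ = 142.6923 / 3.078 = 46.3588

46.36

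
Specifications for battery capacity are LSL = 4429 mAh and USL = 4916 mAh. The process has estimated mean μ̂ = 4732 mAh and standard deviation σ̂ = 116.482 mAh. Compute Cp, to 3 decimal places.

0.697

Cp = (USL − LSL) / (6σ̂) = (4916 − 4429) / (6 × 116.482) = 487.0000 / 698.8920 = 0.6968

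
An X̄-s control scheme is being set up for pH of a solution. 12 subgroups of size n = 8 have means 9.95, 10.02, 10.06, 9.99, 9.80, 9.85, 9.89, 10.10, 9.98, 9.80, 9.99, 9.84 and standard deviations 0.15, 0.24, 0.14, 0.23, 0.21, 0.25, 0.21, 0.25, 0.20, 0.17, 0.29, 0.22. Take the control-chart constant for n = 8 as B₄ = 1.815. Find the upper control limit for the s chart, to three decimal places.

s̄ = (0.15 + 0.24 + 0.14 + 0.23 + 0.21 + 0.25 + 0.21 + 0.25 + 0.20 + 0.17 + 0.29 + 0.22) / 12 = 0.2133
UCL_s = B₄·s̄ = 1.815 × 0.2133 = 0.3872

0.387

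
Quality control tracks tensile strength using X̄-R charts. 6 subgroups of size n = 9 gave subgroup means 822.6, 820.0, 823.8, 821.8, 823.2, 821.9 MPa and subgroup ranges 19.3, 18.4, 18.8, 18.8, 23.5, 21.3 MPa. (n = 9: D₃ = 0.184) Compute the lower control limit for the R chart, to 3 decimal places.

R̄ = (19.3 + 18.4 + 18.8 + 18.8 + 23.5 + 21.3) / 6 = 120.1000 / 6 = 20.0167
LCL_R = D₃·R̄ = 0.184 × 20.0167 = 3.6831

3.683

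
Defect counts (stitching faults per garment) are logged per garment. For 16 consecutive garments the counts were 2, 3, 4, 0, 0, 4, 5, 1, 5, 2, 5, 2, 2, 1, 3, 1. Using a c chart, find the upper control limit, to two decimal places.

c̄ = (2 + 3 + 4 + 0 + 0 + 4 + 5 + 1 + 5 + 2 + 5 + 2 + 2 + 1 + 3 + 1) / 16 = 40 / 16 = 2.5000
UCL = c̄ + 3√c̄ = 2.5000 + 3 × √2.5000 = 2.5000 + 3 × 1.5811 = 7.2434

7.24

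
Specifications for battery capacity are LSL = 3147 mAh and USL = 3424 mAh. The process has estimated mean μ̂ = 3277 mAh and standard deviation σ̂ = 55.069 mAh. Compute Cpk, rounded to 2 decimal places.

0.79

Cpu = (USL − μ̂) / (3σ̂) = (3424 − 3277) / (3 × 55.069) = 0.8898; Cpl = (μ̂ − LSL) / (3σ̂) = (3277 − 3147) / (3 × 55.069) = 0.7869; Cpk = min(Cpu, Cpl) = 0.7869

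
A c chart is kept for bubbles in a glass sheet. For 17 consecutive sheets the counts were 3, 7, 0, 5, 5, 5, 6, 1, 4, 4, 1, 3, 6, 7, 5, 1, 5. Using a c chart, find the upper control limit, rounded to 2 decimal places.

c̄ = (3 + 7 + 0 + 5 + 5 + 5 + 6 + 1 + 4 + 4 + 1 + 3 + 6 + 7 + 5 + 1 + 5) / 17 = 68 / 17 = 4.0000
UCL = c̄ + 3√c̄ = 4.0000 + 3 × √4.0000 = 4.0000 + 3 × 2.0000 = 10.0000

10.00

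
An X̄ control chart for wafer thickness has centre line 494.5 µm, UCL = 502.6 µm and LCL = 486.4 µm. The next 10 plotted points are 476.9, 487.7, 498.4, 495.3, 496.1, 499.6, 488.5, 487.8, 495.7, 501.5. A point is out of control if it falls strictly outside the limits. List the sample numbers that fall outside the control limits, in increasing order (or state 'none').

1

Compare each point to [486.4, 502.6]: sample 1 = 476.9 < LCL.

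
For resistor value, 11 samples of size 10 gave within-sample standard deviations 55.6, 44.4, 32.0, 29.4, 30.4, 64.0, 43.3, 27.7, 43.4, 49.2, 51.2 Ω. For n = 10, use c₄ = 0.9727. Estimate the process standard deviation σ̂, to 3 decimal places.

43.983

s̄ = (55.6 + 44.4 + 32.0 + 29.4 + 30.4 + 64.0 + 43.3 + 27.7 + 43.4 + 49.2 + 51.2) / 11 = 42.7818
σ̂ = s̄ / c₄ = 42.7818 / 0.9727 = 43.9825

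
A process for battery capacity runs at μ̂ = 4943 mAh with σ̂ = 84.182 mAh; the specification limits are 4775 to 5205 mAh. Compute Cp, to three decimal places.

Cp = (USL − LSL) / (6σ̂) = (5205 − 4775) / (6 × 84.182) = 430.0000 / 505.0920 = 0.8513

0.851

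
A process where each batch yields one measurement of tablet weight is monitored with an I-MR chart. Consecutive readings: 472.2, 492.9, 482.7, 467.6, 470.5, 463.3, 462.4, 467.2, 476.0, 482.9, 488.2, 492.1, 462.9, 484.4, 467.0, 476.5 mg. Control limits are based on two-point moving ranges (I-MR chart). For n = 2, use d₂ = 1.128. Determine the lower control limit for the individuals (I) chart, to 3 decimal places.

X̄ = (472.2 + 492.9 + 482.7 + 467.6 + 470.5 + 463.3 + 462.4 + 467.2 + 476.0 + 482.9 + 488.2 + 492.1 + 462.9 + 484.4 + 467.0 + 476.5) / 16 = 475.5500
Moving ranges: 20.7, 10.2, 15.1, 2.9, 7.2, 0.9, 4.8, 8.8, 6.9, 5.3, 3.9, 29.2, 21.5, 17.4, 9.5; M̄R̄ = 164.3000 / 15 = 10.9533
LCL = X̄ − 3·M̄R̄/d₂ = 475.5500 − 3 × 10.9533 / 1.128 = 446.4188

446.419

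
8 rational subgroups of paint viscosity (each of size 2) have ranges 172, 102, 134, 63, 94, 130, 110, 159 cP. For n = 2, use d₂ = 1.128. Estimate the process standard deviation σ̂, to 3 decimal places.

106.826

R̄ = (172 + 102 + 134 + 63 + 94 + 130 + 110 + 159) / 8 = 120.5000
σ̂ = R̄ / d₂ = 120.5000 / 1.128 = 106.8262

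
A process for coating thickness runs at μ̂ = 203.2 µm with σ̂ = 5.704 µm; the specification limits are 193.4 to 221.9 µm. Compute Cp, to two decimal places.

0.83

Cp = (USL − LSL) / (6σ̂) = (221.9 − 193.4) / (6 × 5.704) = 28.5000 / 34.2240 = 0.8327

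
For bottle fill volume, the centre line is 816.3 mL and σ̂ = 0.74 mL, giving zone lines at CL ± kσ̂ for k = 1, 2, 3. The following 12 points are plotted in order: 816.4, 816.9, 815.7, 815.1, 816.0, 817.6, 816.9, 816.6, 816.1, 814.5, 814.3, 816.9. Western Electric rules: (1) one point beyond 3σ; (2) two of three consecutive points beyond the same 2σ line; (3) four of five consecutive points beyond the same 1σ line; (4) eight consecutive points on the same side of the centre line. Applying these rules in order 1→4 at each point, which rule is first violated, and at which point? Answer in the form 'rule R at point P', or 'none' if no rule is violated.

Zone of each point (C = within 1σ̂, B = 1σ̂–2σ̂, A = 2σ̂–3σ̂, * = beyond 3σ̂; sign = side of CL): 1:+C, 2:+C, 3:-C, 4:-B, 5:-C, 6:+B, 7:+C, 8:+C, 9:-C, 10:-A, 11:-A, 12:+C
Rule 2 (two of three consecutive points beyond the same 2σ limit) is satisfied at point 11.

rule 2 at point 11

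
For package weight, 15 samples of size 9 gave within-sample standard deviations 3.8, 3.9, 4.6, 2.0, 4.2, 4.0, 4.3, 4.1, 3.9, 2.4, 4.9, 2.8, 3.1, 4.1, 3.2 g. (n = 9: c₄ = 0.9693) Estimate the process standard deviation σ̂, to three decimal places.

s̄ = (3.8 + 3.9 + 4.6 + 2.0 + 4.2 + 4.0 + 4.3 + 4.1 + 3.9 + 2.4 + 4.9 + 2.8 + 3.1 + 4.1 + 3.2) / 15 = 3.6867
σ̂ = s̄ / c₄ = 3.6867 / 0.9693 = 3.8034

3.803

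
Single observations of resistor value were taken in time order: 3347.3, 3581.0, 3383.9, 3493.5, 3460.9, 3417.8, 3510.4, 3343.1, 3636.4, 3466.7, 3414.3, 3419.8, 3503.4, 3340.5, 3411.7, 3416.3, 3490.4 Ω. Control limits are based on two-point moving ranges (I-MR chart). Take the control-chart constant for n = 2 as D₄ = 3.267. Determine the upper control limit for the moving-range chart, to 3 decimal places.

Moving ranges: 233.7, 197.1, 109.6, 32.6, 43.1, 92.6, 167.3, 293.3, 169.7, 52.4, 5.5, 83.6, 162.9, 71.2, 4.6, 74.1; M̄R̄ = 1793.3000 / 16 = 112.0812
UCL_MR = D₄·M̄R̄ = 3.267 × 112.0812 = 366.1694

366.169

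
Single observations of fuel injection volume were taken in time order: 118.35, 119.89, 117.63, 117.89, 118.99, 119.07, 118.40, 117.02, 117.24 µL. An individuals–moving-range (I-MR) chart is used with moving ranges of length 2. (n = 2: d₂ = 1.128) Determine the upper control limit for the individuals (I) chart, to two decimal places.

120.77

X̄ = (118.35 + 119.89 + 117.63 + 117.89 + 118.99 + 119.07 + 118.40 + 117.02 + 117.24) / 9 = 118.2756
Moving ranges: 1.54, 2.26, 0.26, 1.10, 0.08, 0.67, 1.38, 0.22; M̄R̄ = 7.5100 / 8 = 0.9387
UCL = X̄ + 3·M̄R̄/d₂ = 118.2756 + 3 × 0.9387 / 1.128 = 120.7722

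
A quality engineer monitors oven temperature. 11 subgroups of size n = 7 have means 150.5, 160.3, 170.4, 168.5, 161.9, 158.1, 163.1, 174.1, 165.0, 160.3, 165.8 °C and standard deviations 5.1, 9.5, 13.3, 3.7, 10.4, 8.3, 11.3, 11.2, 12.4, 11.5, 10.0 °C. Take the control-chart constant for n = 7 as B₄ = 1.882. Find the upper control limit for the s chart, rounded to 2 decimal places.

s̄ = (5.1 + 9.5 + 13.3 + 3.7 + 10.4 + 8.3 + 11.3 + 11.2 + 12.4 + 11.5 + 10.0) / 11 = 9.7000
UCL_s = B₄·s̄ = 1.882 × 9.7000 = 18.2554

18.26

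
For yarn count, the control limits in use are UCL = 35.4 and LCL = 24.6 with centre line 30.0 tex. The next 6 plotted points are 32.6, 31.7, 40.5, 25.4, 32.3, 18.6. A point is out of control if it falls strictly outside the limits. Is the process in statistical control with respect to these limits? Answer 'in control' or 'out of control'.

out of control

Compare each point to [24.6, 35.4]: sample 3 = 40.5 > UCL; sample 6 = 18.6 < LCL.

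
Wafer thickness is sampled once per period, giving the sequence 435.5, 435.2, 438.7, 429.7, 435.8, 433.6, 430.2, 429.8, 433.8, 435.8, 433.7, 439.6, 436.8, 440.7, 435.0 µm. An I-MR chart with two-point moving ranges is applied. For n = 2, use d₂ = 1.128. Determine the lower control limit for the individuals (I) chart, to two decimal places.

X̄ = (435.5 + 435.2 + 438.7 + 429.7 + 435.8 + 433.6 + 430.2 + 429.8 + 433.8 + 435.8 + 433.7 + 439.6 + 436.8 + 440.7 + 435.0) / 15 = 434.9267
Moving ranges: 0.3, 3.5, 9.0, 6.1, 2.2, 3.4, 0.4, 4.0, 2.0, 2.1, 5.9, 2.8, 3.9, 5.7; M̄R̄ = 51.3000 / 14 = 3.6643
LCL = X̄ − 3·M̄R̄/d₂ = 434.9267 − 3 × 3.6643 / 1.128 = 425.1812

425.18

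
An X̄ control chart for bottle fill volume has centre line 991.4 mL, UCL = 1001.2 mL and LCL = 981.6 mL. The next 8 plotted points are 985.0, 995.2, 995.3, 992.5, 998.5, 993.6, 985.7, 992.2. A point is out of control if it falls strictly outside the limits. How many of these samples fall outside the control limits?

All 8 points lie within [981.6, 1001.2].

0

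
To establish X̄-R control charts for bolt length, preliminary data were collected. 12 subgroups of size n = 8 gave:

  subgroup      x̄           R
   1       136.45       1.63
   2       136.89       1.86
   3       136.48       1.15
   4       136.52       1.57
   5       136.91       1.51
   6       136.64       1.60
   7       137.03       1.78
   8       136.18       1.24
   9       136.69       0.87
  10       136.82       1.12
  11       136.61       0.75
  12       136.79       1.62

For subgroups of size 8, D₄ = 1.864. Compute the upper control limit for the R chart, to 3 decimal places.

2.594

R̄ = (1.63 + 1.86 + 1.15 + 1.57 + 1.51 + 1.60 + 1.78 + 1.24 + 0.87 + 1.12 + 0.75 + 1.62) / 12 = 16.7000 / 12 = 1.3917
UCL_R = D₄·R̄ = 1.864 × 1.3917 = 2.5941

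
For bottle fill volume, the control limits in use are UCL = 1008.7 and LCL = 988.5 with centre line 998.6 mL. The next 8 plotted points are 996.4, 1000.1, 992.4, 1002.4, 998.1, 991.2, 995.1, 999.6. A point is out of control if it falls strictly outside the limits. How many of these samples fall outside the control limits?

All 8 points lie within [988.5, 1008.7].

0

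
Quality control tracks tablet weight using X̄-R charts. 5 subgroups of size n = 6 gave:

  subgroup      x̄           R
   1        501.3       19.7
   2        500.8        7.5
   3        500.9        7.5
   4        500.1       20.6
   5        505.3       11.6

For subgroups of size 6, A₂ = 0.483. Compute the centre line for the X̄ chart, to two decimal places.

X̄̄ = (501.3 + 500.8 + 500.9 + 500.1 + 505.3) / 5 = 2508.4000 / 5 = 501.6800
CL = X̄̄ = 501.6800

501.68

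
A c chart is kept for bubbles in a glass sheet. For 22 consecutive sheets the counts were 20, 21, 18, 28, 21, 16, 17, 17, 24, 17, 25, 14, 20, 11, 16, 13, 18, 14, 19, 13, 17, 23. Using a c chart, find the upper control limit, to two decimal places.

c̄ = (20 + 21 + 18 + 28 + 21 + 16 + 17 + 17 + 24 + 17 + 25 + 14 + 20 + 11 + 16 + 13 + 18 + 14 + 19 + 13 + 17 + 23) / 22 = 402 / 22 = 18.2727
UCL = c̄ + 3√c̄ = 18.2727 + 3 × √18.2727 = 18.2727 + 3 × 4.2747 = 31.0967

31.10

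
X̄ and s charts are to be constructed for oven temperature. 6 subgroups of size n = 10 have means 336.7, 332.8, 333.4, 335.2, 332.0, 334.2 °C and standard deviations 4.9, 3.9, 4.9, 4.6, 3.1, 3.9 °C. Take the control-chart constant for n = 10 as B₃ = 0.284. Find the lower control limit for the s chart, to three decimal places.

s̄ = (4.9 + 3.9 + 4.9 + 4.6 + 3.1 + 3.9) / 6 = 4.2167
LCL_s = B₃·s̄ = 0.284 × 4.2167 = 1.1975

1.198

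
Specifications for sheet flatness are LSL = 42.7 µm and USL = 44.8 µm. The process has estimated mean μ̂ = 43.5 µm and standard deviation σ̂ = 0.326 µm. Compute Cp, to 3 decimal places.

1.074

Cp = (USL − LSL) / (6σ̂) = (44.8 − 42.7) / (6 × 0.326) = 2.1000 / 1.9560 = 1.0736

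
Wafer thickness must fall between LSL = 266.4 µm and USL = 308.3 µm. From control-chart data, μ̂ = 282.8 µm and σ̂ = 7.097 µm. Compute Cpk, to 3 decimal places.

0.770

Cpu = (USL − μ̂) / (3σ̂) = (308.3 − 282.8) / (3 × 7.097) = 1.1977; Cpl = (μ̂ − LSL) / (3σ̂) = (282.8 − 266.4) / (3 × 7.097) = 0.7703; Cpk = min(Cpu, Cpl) = 0.7703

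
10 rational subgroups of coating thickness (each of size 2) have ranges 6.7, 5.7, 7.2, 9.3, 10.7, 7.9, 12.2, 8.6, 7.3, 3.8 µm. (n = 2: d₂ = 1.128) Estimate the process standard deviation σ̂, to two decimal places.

7.04

R̄ = (6.7 + 5.7 + 7.2 + 9.3 + 10.7 + 7.9 + 12.2 + 8.6 + 7.3 + 3.8) / 10 = 7.9400
σ̂ = R̄ / d₂ = 7.9400 / 1.128 = 7.0390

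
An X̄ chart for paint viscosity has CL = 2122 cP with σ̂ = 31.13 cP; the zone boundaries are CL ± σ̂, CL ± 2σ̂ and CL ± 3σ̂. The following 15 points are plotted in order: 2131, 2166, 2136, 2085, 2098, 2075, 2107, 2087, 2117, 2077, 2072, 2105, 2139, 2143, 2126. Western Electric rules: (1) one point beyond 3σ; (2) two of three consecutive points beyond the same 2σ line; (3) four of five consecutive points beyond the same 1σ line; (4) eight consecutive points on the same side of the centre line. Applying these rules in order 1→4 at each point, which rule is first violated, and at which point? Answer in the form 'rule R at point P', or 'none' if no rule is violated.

rule 4 at point 11

Zone of each point (C = within 1σ̂, B = 1σ̂–2σ̂, A = 2σ̂–3σ̂, * = beyond 3σ̂; sign = side of CL): 1:+C, 2:+B, 3:+C, 4:-B, 5:-C, 6:-B, 7:-C, 8:-B, 9:-C, 10:-B, 11:-B, 12:-C, 13:+C, 14:+C, 15:+C
Rule 4 (eight consecutive points on the same side of the centre line) is satisfied at point 11.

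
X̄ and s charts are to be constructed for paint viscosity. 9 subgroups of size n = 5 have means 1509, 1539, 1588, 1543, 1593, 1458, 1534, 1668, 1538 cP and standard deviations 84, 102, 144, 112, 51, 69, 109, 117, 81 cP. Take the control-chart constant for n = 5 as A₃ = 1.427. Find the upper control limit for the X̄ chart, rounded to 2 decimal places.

X̄̄ = (1509 + 1539 + 1588 + 1543 + 1593 + 1458 + 1534 + 1668 + 1538) / 9 = 1552.2222
s̄ = (84 + 102 + 144 + 112 + 51 + 69 + 109 + 117 + 81) / 9 = 96.5556
UCL = X̄̄ + A₃·s̄ = 1552.2222 + 1.427 × 96.5556 = 1690.0070

1690.01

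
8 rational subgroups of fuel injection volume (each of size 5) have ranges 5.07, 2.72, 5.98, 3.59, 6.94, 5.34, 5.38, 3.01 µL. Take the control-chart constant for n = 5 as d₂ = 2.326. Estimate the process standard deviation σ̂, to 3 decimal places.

R̄ = (5.07 + 2.72 + 5.98 + 3.59 + 6.94 + 5.34 + 5.38 + 3.01) / 8 = 4.7538
σ̂ = R̄ / d₂ = 4.7538 / 2.326 = 2.0437

2.044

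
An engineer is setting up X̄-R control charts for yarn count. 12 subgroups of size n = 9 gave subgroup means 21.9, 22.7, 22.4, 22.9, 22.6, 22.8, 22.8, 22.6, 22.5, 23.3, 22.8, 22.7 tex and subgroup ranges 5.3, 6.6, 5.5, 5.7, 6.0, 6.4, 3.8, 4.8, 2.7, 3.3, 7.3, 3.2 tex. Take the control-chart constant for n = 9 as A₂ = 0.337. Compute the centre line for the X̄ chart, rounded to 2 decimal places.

X̄̄ = (21.9 + 22.7 + 22.4 + 22.9 + 22.6 + 22.8 + 22.8 + 22.6 + 22.5 + 23.3 + 22.8 + 22.7) / 12 = 272.0000 / 12 = 22.6667
CL = X̄̄ = 22.6667

22.67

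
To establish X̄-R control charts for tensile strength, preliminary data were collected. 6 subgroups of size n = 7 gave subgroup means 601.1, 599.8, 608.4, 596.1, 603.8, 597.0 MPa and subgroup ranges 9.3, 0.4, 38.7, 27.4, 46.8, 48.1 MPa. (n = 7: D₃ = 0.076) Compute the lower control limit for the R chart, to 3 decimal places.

R̄ = (9.3 + 0.4 + 38.7 + 27.4 + 46.8 + 48.1) / 6 = 170.7000 / 6 = 28.4500
LCL_R = D₃·R̄ = 0.076 × 28.4500 = 2.1622

2.162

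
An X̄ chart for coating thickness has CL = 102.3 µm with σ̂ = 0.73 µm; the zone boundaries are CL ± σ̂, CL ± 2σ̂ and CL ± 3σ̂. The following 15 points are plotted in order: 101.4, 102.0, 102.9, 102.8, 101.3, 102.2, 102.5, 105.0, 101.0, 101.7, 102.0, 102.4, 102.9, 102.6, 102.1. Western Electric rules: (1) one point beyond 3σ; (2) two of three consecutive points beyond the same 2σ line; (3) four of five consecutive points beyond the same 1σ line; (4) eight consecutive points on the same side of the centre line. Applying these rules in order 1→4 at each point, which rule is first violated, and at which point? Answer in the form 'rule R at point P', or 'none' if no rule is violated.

Zone of each point (C = within 1σ̂, B = 1σ̂–2σ̂, A = 2σ̂–3σ̂, * = beyond 3σ̂; sign = side of CL): 1:-B, 2:-C, 3:+C, 4:+C, 5:-B, 6:-C, 7:+C, 8:+*, 9:-B, 10:-C, 11:-C, 12:+C, 13:+C, 14:+C, 15:-C
Rule 1 (one point beyond the 3σ limits) is satisfied at point 8.

rule 1 at point 8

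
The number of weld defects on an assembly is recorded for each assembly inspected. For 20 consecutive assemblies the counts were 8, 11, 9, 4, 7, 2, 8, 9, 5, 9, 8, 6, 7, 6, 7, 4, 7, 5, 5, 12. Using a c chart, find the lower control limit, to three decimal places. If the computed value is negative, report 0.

c̄ = (8 + 11 + 9 + 4 + 7 + 2 + 8 + 9 + 5 + 9 + 8 + 6 + 7 + 6 + 7 + 4 + 7 + 5 + 5 + 12) / 20 = 139 / 20 = 6.9500
LCL = c̄ − 3√c̄ = 6.9500 − 3 × 2.6363 = -0.9589 → 0 (cannot be negative)

0.000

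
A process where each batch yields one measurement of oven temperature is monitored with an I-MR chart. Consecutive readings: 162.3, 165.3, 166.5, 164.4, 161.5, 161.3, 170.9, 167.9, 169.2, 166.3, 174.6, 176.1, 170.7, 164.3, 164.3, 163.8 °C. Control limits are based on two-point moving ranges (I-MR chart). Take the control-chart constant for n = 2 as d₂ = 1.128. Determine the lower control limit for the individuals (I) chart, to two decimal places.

158.27

X̄ = (162.3 + 165.3 + 166.5 + 164.4 + 161.5 + 161.3 + 170.9 + 167.9 + 169.2 + 166.3 + 174.6 + 176.1 + 170.7 + 164.3 + 164.3 + 163.8) / 16 = 166.8375
Moving ranges: 3.0, 1.2, 2.1, 2.9, 0.2, 9.6, 3.0, 1.3, 2.9, 8.3, 1.5, 5.4, 6.4, 0.0, 0.5; M̄R̄ = 48.3000 / 15 = 3.2200
LCL = X̄ − 3·M̄R̄/d₂ = 166.8375 − 3 × 3.2200 / 1.128 = 158.2737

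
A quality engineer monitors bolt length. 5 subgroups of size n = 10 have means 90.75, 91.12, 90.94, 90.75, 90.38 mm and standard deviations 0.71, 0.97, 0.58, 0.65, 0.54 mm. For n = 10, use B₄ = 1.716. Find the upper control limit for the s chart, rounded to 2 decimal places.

1.18

s̄ = (0.71 + 0.97 + 0.58 + 0.65 + 0.54) / 5 = 0.6900
UCL_s = B₄·s̄ = 1.716 × 0.6900 = 1.1840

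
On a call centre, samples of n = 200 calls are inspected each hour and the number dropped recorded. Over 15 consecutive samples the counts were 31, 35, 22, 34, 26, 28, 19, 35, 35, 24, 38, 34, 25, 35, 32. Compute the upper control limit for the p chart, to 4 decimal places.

0.2270

p̄ = Σdᵢ / (k·n) = 453 / (15 × 200) = 0.15100
UCL = p̄ + 3·√(p̄(1−p̄)/n) = 0.15100 + 3 × √(0.15100×0.84900/200) = 0.15100 + 3 × 0.02532 = 0.22695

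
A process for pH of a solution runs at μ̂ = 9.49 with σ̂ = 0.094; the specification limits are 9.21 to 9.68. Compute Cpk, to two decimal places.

Cpu = (USL − μ̂) / (3σ̂) = (9.68 − 9.49) / (3 × 0.094) = 0.6738; Cpl = (μ̂ − LSL) / (3σ̂) = (9.49 − 9.21) / (3 × 0.094) = 0.9929; Cpk = min(Cpu, Cpl) = 0.6738

0.67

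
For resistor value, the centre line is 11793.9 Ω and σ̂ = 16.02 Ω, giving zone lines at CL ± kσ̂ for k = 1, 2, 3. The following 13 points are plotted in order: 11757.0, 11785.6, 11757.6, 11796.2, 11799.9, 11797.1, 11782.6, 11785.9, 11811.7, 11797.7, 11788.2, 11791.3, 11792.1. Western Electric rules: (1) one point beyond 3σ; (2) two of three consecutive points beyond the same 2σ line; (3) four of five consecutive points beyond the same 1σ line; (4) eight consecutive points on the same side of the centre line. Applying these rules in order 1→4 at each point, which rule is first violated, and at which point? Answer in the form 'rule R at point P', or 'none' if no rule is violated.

Zone of each point (C = within 1σ̂, B = 1σ̂–2σ̂, A = 2σ̂–3σ̂, * = beyond 3σ̂; sign = side of CL): 1:-A, 2:-C, 3:-A, 4:+C, 5:+C, 6:+C, 7:-C, 8:-C, 9:+B, 10:+C, 11:-C, 12:-C, 13:-C
Rule 2 (two of three consecutive points beyond the same 2σ limit) is satisfied at point 3.

rule 2 at point 3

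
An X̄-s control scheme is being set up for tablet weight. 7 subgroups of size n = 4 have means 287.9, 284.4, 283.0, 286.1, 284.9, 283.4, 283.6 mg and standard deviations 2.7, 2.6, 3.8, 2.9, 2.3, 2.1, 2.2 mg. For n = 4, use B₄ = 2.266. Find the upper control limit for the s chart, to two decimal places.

s̄ = (2.7 + 2.6 + 3.8 + 2.9 + 2.3 + 2.1 + 2.2) / 7 = 2.6571
UCL_s = B₄·s̄ = 2.266 × 2.6571 = 6.0211

6.02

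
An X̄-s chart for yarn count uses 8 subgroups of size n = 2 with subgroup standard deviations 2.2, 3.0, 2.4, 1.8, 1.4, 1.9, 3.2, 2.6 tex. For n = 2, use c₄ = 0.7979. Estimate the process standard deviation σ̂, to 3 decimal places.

s̄ = (2.2 + 3.0 + 2.4 + 1.8 + 1.4 + 1.9 + 3.2 + 2.6) / 8 = 2.3125
σ̂ = s̄ / c₄ = 2.3125 / 0.7979 = 2.8982

2.898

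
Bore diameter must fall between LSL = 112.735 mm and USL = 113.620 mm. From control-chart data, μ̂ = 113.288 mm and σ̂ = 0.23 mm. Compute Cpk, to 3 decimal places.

0.481

Cpu = (USL − μ̂) / (3σ̂) = (113.620 − 113.288) / (3 × 0.23) = 0.4812; Cpl = (μ̂ − LSL) / (3σ̂) = (113.288 − 112.735) / (3 × 0.23) = 0.8014; Cpk = min(Cpu, Cpl) = 0.4812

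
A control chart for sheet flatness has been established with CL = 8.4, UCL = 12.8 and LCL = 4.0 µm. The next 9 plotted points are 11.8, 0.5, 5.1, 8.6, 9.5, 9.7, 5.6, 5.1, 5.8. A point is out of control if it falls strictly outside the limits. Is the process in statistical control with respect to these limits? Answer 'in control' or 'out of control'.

Compare each point to [4.0, 12.8]: sample 2 = 0.5 < LCL.

out of control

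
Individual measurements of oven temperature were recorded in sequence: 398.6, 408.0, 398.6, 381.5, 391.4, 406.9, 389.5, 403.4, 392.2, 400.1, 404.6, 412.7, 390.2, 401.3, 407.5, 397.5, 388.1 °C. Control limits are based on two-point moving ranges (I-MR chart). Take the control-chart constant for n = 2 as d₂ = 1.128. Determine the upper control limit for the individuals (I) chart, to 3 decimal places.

X̄ = (398.6 + 408.0 + 398.6 + 381.5 + 391.4 + 406.9 + 389.5 + 403.4 + 392.2 + 400.1 + 404.6 + 412.7 + 390.2 + 401.3 + 407.5 + 397.5 + 388.1) / 17 = 398.3588
Moving ranges: 9.4, 9.4, 17.1, 9.9, 15.5, 17.4, 13.9, 11.2, 7.9, 4.5, 8.1, 22.5, 11.1, 6.2, 10.0, 9.4; M̄R̄ = 183.5000 / 16 = 11.4688
UCL = X̄ + 3·M̄R̄/d₂ = 398.3588 + 3 × 11.4688 / 1.128 = 428.8608

428.861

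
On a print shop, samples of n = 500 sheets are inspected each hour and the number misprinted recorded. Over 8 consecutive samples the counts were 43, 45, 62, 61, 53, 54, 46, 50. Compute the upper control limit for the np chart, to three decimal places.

p̄ = Σdᵢ / (k·n) = 414 / (8 × 500) = 0.10350
UCL = np̄ + 3·√(np̄(1−p̄)) = 51.7500 + 3 × √(51.7500×0.89650) = 51.7500 + 3 × 6.8113 = 72.1839

72.184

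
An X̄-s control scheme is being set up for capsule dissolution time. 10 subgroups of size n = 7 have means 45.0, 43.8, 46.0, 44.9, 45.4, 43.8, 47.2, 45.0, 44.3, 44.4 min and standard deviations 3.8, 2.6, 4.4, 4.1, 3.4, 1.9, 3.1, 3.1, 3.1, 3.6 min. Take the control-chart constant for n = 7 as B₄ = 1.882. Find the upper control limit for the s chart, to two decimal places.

s̄ = (3.8 + 2.6 + 4.4 + 4.1 + 3.4 + 1.9 + 3.1 + 3.1 + 3.1 + 3.6) / 10 = 3.3100
UCL_s = B₄·s̄ = 1.882 × 3.3100 = 6.2294

6.23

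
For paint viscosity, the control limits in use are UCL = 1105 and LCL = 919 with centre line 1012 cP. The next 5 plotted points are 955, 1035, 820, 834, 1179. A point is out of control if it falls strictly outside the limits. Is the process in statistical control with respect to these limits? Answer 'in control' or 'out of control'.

out of control

Compare each point to [919, 1105]: sample 3 = 820 < LCL; sample 4 = 834 < LCL; sample 5 = 1179 > UCL.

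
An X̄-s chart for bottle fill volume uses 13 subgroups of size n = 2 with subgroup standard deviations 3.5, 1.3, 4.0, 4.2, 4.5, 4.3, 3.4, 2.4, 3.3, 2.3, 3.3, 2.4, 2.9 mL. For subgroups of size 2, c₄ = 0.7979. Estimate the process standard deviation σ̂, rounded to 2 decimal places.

s̄ = (3.5 + 1.3 + 4.0 + 4.2 + 4.5 + 4.3 + 3.4 + 2.4 + 3.3 + 2.3 + 3.3 + 2.4 + 2.9) / 13 = 3.2154
σ̂ = s̄ / c₄ = 3.2154 / 0.7979 = 4.0298

4.03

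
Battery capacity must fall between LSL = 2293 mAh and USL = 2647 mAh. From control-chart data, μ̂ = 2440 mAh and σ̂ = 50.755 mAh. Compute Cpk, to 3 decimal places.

0.965

Cpu = (USL − μ̂) / (3σ̂) = (2647 − 2440) / (3 × 50.755) = 1.3595; Cpl = (μ̂ − LSL) / (3σ̂) = (2440 − 2293) / (3 × 50.755) = 0.9654; Cpk = min(Cpu, Cpl) = 0.9654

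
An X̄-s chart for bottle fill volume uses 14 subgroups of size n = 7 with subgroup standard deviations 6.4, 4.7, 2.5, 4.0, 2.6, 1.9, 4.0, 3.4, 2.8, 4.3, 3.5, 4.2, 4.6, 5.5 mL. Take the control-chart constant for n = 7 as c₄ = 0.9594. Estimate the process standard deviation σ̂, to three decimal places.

s̄ = (6.4 + 4.7 + 2.5 + 4.0 + 2.6 + 1.9 + 4.0 + 3.4 + 2.8 + 4.3 + 3.5 + 4.2 + 4.6 + 5.5) / 14 = 3.8857
σ̂ = s̄ / c₄ = 3.8857 / 0.9594 = 4.0502

4.050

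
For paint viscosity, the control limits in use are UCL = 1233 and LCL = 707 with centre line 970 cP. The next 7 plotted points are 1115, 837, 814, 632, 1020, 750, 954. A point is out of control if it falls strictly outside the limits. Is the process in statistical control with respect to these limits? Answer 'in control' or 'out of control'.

Compare each point to [707, 1233]: sample 4 = 632 < LCL.

out of control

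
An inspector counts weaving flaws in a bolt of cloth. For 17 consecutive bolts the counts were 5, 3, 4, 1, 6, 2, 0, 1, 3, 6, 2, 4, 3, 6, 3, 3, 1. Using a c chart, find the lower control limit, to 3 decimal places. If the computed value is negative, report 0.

0.000

c̄ = (5 + 3 + 4 + 1 + 6 + 2 + 0 + 1 + 3 + 6 + 2 + 4 + 3 + 6 + 3 + 3 + 1) / 17 = 53 / 17 = 3.1176
LCL = c̄ − 3√c̄ = 3.1176 − 3 × 1.7657 = -2.1794 → 0 (cannot be negative)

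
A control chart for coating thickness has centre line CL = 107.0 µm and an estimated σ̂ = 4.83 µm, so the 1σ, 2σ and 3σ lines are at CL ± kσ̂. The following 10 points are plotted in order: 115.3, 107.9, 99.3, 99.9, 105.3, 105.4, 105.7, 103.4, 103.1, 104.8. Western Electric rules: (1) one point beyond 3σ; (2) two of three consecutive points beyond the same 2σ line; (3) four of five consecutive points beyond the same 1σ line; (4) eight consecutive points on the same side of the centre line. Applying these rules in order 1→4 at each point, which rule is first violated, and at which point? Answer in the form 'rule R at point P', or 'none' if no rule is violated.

rule 4 at point 10

Zone of each point (C = within 1σ̂, B = 1σ̂–2σ̂, A = 2σ̂–3σ̂, * = beyond 3σ̂; sign = side of CL): 1:+B, 2:+C, 3:-B, 4:-B, 5:-C, 6:-C, 7:-C, 8:-C, 9:-C, 10:-C
Rule 4 (eight consecutive points on the same side of the centre line) is satisfied at point 10.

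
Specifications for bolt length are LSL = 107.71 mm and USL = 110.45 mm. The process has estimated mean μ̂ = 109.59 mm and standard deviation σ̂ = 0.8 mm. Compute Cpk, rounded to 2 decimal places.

0.36

Cpu = (USL − μ̂) / (3σ̂) = (110.45 − 109.59) / (3 × 0.8) = 0.3583; Cpl = (μ̂ − LSL) / (3σ̂) = (109.59 − 107.71) / (3 × 0.8) = 0.7833; Cpk = min(Cpu, Cpl) = 0.3583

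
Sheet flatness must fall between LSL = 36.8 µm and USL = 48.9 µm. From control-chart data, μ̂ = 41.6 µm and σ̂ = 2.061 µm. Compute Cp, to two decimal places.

0.98

Cp = (USL − LSL) / (6σ̂) = (48.9 − 36.8) / (6 × 2.061) = 12.1000 / 12.3660 = 0.9785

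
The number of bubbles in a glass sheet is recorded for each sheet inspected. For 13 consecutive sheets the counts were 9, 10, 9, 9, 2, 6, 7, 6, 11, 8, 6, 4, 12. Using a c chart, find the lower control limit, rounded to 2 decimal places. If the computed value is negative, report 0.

0.00

c̄ = (9 + 10 + 9 + 9 + 2 + 6 + 7 + 6 + 11 + 8 + 6 + 4 + 12) / 13 = 99 / 13 = 7.6154
LCL = c̄ − 3√c̄ = 7.6154 − 3 × 2.7596 = -0.6634 → 0 (cannot be negative)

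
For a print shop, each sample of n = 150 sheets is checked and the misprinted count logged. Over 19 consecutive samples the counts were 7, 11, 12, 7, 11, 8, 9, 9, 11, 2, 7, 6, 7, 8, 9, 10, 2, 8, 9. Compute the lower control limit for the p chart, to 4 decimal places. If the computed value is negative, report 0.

0.0000

p̄ = Σdᵢ / (k·n) = 153 / (19 × 150) = 0.05368
LCL = p̄ − 3·√(p̄(1−p̄)/n) = 0.05368 − 3 × 0.01840 = -0.00153 → 0 (negative, so LCL = 0)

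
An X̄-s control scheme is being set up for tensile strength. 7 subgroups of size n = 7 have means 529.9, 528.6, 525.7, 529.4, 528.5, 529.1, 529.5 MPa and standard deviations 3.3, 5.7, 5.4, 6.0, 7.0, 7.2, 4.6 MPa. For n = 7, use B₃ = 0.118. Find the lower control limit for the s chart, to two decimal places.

s̄ = (3.3 + 5.7 + 5.4 + 6.0 + 7.0 + 7.2 + 4.6) / 7 = 5.6000
LCL_s = B₃·s̄ = 0.118 × 5.6000 = 0.6608

0.66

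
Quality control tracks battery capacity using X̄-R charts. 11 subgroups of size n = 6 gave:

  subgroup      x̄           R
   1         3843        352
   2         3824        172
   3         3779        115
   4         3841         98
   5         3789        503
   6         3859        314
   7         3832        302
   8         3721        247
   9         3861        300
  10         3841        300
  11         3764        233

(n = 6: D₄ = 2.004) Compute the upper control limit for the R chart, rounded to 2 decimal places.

534.89

R̄ = (352 + 172 + 115 + 98 + 503 + 314 + 302 + 247 + 300 + 300 + 233) / 11 = 2936.0000 / 11 = 266.9091
UCL_R = D₄·R̄ = 2.004 × 266.9091 = 534.8858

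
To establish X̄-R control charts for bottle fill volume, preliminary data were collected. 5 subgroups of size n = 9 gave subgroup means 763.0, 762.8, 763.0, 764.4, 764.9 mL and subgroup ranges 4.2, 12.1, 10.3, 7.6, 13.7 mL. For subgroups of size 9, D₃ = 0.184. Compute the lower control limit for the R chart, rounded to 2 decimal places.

R̄ = (4.2 + 12.1 + 10.3 + 7.6 + 13.7) / 5 = 47.9000 / 5 = 9.5800
LCL_R = D₃·R̄ = 0.184 × 9.5800 = 1.7627

1.76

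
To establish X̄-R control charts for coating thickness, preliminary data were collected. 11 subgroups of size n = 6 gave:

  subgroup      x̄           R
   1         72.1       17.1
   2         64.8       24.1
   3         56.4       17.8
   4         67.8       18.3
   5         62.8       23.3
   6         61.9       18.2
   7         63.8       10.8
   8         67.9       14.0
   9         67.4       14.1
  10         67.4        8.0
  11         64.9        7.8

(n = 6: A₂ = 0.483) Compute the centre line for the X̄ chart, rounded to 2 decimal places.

65.20

X̄̄ = (72.1 + 64.8 + 56.4 + 67.8 + 62.8 + 61.9 + 63.8 + 67.9 + 67.4 + 67.4 + 64.9) / 11 = 717.2000 / 11 = 65.2000
CL = X̄̄ = 65.2000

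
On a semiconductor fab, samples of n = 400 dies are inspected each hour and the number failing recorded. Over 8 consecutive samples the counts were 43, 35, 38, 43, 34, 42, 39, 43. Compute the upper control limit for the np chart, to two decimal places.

p̄ = Σdᵢ / (k·n) = 317 / (8 × 400) = 0.09906
UCL = np̄ + 3·√(np̄(1−p̄)) = 39.6250 + 3 × √(39.6250×0.90094) = 39.6250 + 3 × 5.9749 = 57.5498

57.55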